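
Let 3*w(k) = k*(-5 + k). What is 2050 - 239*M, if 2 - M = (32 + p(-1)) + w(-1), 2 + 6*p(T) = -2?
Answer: 28616/3 ≈ 9538.7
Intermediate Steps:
p(T) = -⅔ (p(T) = -⅓ + (⅙)*(-2) = -⅓ - ⅓ = -⅔)
w(k) = k*(-5 + k)/3 (w(k) = (k*(-5 + k))/3 = k*(-5 + k)/3)
M = -94/3 (M = 2 - ((32 - ⅔) + (⅓)*(-1)*(-5 - 1)) = 2 - (94/3 + (⅓)*(-1)*(-6)) = 2 - (94/3 + 2) = 2 - 1*100/3 = 2 - 100/3 = -94/3 ≈ -31.333)
2050 - 239*M = 2050 - 239*(-94)/3 = 2050 - 1*(-22466/3) = 2050 + 22466/3 = 28616/3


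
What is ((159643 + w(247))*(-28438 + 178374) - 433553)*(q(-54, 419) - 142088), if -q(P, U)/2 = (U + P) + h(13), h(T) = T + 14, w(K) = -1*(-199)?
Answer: -3424018426457448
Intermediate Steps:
w(K) = 199
h(T) = 14 + T
q(P, U) = -54 - 2*P - 2*U (q(P, U) = -2*((U + P) + (14 + 13)) = -2*((P + U) + 27) = -2*(27 + P + U) = -54 - 2*P - 2*U)
((159643 + w(247))*(-28438 + 178374) - 433553)*(q(-54, 419) - 142088) = ((159643 + 199)*(-28438 + 178374) - 433553)*((-54 - 2*(-54) - 2*419) - 142088) = (159842*149936 - 433553)*((-54 + 108 - 838) - 142088) = (23966070112 - 433553)*(-784 - 142088) = 23965636559*(-142872) = -3424018426457448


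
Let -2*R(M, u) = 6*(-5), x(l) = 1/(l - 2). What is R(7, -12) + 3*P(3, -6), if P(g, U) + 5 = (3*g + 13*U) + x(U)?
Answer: -1659/8 ≈ -207.38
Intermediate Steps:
x(l) = 1/(-2 + l)
R(M, u) = 15 (R(M, u) = -3*(-5) = -½*(-30) = 15)
P(g, U) = -5 + 1/(-2 + U) + 3*g + 13*U (P(g, U) = -5 + ((3*g + 13*U) + 1/(-2 + U)) = -5 + (1/(-2 + U) + 3*g + 13*U) = -5 + 1/(-2 + U) + 3*g + 13*U)
R(7, -12) + 3*P(3, -6) = 15 + 3*((1 + (-2 - 6)*(-5 + 3*3 + 13*(-6)))/(-2 - 6)) = 15 + 3*((1 - 8*(-5 + 9 - 78))/(-8)) = 15 + 3*(-(1 - 8*(-74))/8) = 15 + 3*(-(1 + 592)/8) = 15 + 3*(-⅛*593) = 15 + 3*(-593/8) = 15 - 1779/8 = -1659/8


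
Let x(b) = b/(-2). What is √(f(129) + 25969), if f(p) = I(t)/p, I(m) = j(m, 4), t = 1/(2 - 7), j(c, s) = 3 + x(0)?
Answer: 2*√12004181/43 ≈ 161.15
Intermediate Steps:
x(b) = -b/2 (x(b) = b*(-½) = -b/2)
j(c, s) = 3 (j(c, s) = 3 - ½*0 = 3 + 0 = 3)
t = -⅕ (t = 1/(-5) = -⅕ ≈ -0.20000)
I(m) = 3
f(p) = 3/p
√(f(129) + 25969) = √(3/129 + 25969) = √(3*(1/129) + 25969) = √(1/43 + 25969) = √(1116668/43) = 2*√12004181/43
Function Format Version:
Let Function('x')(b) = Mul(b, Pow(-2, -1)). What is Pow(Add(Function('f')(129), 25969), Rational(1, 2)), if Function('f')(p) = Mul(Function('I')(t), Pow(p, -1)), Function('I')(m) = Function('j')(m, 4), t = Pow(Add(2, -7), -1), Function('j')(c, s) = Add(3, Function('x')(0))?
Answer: Mul(Rational(2, 43), Pow(12004181, Rational(1, 2))) ≈ 161.15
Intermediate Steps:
Function('x')(b) = Mul(Rational(-1, 2), b) (Function('x')(b) = Mul(b, Rational(-1, 2)) = Mul(Rational(-1, 2), b))
Function('j')(c, s) = 3 (Function('j')(c, s) = Add(3, Mul(Rational(-1, 2), 0)) = Add(3, 0) = 3)
t = Rational(-1, 5) (t = Pow(-5, -1) = Rational(-1, 5) ≈ -0.20000)
Function('I')(m) = 3
Function('f')(p) = Mul(3, Pow(p, -1))
Pow(Add(Function('f')(129), 25969), Rational(1, 2)) = Pow(Add(Mul(3, Pow(129, -1)), 25969), Rational(1, 2)) = Pow(Add(Mul(3, Rational(1, 129)), 25969), Rational(1, 2)) = Pow(Add(Rational(1, 43), 25969), Rational(1, 2)) = Pow(Rational(1116668, 43), Rational(1, 2)) = Mul(Rational(2, 43), Pow(12004181, Rational(1, 2)))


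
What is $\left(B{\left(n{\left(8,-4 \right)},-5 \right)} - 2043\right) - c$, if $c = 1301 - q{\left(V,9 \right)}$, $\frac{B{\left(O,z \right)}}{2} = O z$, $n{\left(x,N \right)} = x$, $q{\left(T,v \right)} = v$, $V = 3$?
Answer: $-3415$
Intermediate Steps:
$B{\left(O,z \right)} = 2 O z$
$c = 1292$ ($c = 1301 - 9 = 1292$)
$\left(B{\left(n{\left(8,-4 \right)},-5 \right)} - 2043\right) - c = \left(2 \cdot 8 \left(-5\right) - 2043\right) - 1292 = \left(-80 - 2043\right) - 1292 = -2123 - 1292 = -3415$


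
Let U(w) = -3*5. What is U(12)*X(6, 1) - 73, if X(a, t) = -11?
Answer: 92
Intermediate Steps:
U(w) = -15
U(12)*X(6, 1) - 73 = -15*(-11) - 73 = 165 - 73 = 92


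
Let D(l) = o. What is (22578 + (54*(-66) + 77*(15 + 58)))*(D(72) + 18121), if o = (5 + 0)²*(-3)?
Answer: 444563210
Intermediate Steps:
o = -75 (o = 5²*(-3) = 25*(-3) = -75)
D(l) = -75
(22578 + (54*(-66) + 77*(15 + 58)))*(D(72) + 18121) = (22578 + (54*(-66) + 77*(15 + 58)))*(-75 + 18121) = (22578 + (-3564 + 77*73))*18046 = (22578 + (-3564 + 5621))*18046 = (22578 + 2057)*18046 = 24635*18046 = 444563210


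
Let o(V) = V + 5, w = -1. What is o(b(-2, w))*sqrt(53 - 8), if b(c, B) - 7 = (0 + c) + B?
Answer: 27*sqrt(5) ≈ 60.374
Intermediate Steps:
b(c, B) = 7 + B + c (b(c, B) = 7 + ((0 + c) + B) = 7 + (c + B) = 7 + (B + c) = 7 + B + c)
o(V) = 5 + V
o(b(-2, w))*sqrt(53 - 8) = (5 + (7 - 1 - 2))*sqrt(53 - 8) = (5 + 4)*sqrt(45) = 9*(3*sqrt(5)) = 27*sqrt(5)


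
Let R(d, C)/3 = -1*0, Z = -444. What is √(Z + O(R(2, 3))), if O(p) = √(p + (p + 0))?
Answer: 2*I*√111 ≈ 21.071*I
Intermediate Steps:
R(d, C) = 0 (R(d, C) = 3*(-1*0) = 3*0 = 0)
O(p) = √2*√p (O(p) = √(p + p) = √(2*p) = √2*√p)
√(Z + O(R(2, 3))) = √(-444 + √2*√0) = √(-444 + √2*0) = √(-444 + 0) = √(-444) = 2*I*√111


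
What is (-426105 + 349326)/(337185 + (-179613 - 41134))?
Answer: -76779/116438 ≈ -0.65940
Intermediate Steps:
(-426105 + 349326)/(337185 + (-179613 - 41134)) = -76779/(337185 - 220747) = -76779/116438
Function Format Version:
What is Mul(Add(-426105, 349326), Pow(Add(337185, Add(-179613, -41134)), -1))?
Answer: Rational(-76779, 116438) ≈ -0.65940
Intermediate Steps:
Mul(Add(-426105, 349326), Pow(Add(337185, Add(-179613, -41134)), -1)) = Mul(-76779, Pow(Add(337185, -220747), -1)) = Mul(-76779, Pow(116438, -1)) = Mul(-76779, Rational(1, 116438)) = Rational(-76779, 116438)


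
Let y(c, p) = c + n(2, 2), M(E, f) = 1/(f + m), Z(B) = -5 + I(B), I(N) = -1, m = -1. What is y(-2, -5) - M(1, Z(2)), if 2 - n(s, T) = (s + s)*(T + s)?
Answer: -111/7 ≈ -15.857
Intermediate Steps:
n(s, T) = 2 - 2*s*(T + s) (n(s, T) = 2 - (s + s)*(T + s) = 2 - 2*s*(T + s))
Z(B) = -6 (Z(B) = -5 - 1 = -6)
M(E, f) = 1/(-1 + f) (M(E, f) = 1/(f - 1) = 1/(-1 + f))
y(c, p) = -14 + c (y(c, p) = c + (2 - 2*2² - 2*2*2) = c + (2 - 2*4 - 8) = c + (2 - 8 - 8) = c - 14 = -14 + c)
y(-2, -5) - M(1, Z(2)) = (-14 - 2) - 1/(-1 - 6) = -16 - 1/(-7) = -16 - 1*(-⅐) = -16 + ⅐ = -111/7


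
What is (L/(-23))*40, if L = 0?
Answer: 0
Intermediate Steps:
(L/(-23))*40 = (0/(-23))*40 = (0*(-1/23))*40 = 0*40 = 0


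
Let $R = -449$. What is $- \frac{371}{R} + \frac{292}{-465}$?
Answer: $\frac{41407}{208785} \approx 0.19832$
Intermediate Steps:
$- \frac{371}{R} + \frac{292}{-465} = - \frac{371}{-449} + \frac{292}{-465} = \left(-371\right) \left(- \frac{1}{449}\right) + 292 \left(- \frac{1}{465}\right) = \frac{371}{449} - \frac{292}{465} = \frac{41407}{208785}$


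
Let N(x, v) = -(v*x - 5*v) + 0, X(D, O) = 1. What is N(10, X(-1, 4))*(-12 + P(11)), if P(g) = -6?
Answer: 90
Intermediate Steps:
N(x, v) = 5*v - v*x (N(x, v) = -(-5*v + v*x) + 0 = (5*v - v*x) + 0 = 5*v - v*x)
N(10, X(-1, 4))*(-12 + P(11)) = (1*(5 - 1*10))*(-12 - 6) = (1*(5 - 10))*(-18) = (1*(-5))*(-18) = -5*(-18) = 90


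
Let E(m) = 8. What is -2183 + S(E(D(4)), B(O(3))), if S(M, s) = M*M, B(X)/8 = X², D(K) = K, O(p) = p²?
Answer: -2119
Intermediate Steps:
B(X) = 8*X²
S(M, s) = M²
-2183 + S(E(D(4)), B(O(3))) = -2183 + 8² = -2183 + 64 = -2119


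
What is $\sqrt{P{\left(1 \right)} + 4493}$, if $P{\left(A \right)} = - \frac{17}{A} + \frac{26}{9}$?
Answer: $\frac{\sqrt{40310}}{3} \approx 66.925$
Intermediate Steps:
$P{\left(A \right)} = \frac{26}{9} - \frac{17}{A}$ ($P{\left(A \right)} = - \frac{17}{A} + 26 \cdot \frac{1}{9} = - \frac{17}{A} + \frac{26}{9} = \frac{26}{9} - \frac{17}{A}$)
$\sqrt{P{\left(1 \right)} + 4493} = \sqrt{\left(\frac{26}{9} - \frac{17}{1}\right) + 4493} = \sqrt{\left(\frac{26}{9} - 17\right) + 4493} = \sqrt{- \frac{127}{9} + 4493} = \sqrt{\frac{40310}{9}} = \frac{\sqrt{40310}}{3}$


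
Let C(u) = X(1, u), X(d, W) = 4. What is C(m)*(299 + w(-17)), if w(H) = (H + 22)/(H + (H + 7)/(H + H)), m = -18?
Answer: 84831/71 ≈ 1194.8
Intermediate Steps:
C(u) = 4
w(H) = (22 + H)/(H + (7 + H)/(2*H)) (w(H) = (22 + H)/(H + (7 + H)/((2*H))) = (22 + H)/(H + (7 + H)*(1/(2*H))) = (22 + H)/(H + (7 + H)/(2*H)))
C(m)*(299 + w(-17)) = 4*(299 + 2*(-17)*(22 - 17)/(7 - 17 + 2*(-17)**2)) = 4*(299 + 2*(-17)*5/(7 - 17 + 2*289)) = 4*(299 + 2*(-17)*5/(7 - 17 + 578)) = 4*(299 + 2*(-17)*5/568) = 4*(299 + 2*(-17)*(1/568)*5) = 4*(299 - 85/284) = 4*(84831/284) = 84831/71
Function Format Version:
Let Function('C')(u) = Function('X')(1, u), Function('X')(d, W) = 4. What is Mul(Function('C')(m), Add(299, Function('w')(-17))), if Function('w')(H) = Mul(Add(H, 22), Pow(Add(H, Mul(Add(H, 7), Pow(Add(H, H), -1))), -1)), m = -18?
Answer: Rational(84831, 71) ≈ 1194.8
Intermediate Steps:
Function('C')(u) = 4
Function('w')(H) = Mul(Pow(Add(H, Mul(Rational(1, 2), Pow(H, -1), Add(7, H))), -1), Add(22, H)) (Function('w')(H) = Mul(Add(22, H), Pow(Add(H, Mul(Add(7, H), Pow(Mul(2, H), -1))), -1)) = Mul(Add(22, H), Pow(Add(H, Mul(Add(7, H), Mul(Rational(1, 2), Pow(H, -1)))), -1)) = Mul(Add(22, H), Pow(Add(H, Mul(Rational(1, 2), Pow(H, -1), Add(7, H))), -1)) = Mul(Pow(Add(H, Mul(Rational(1, 2), Pow(H, -1), Add(7, H))), -1), Add(22, H)))
Mul(Function('C')(m), Add(299, Function('w')(-17))) = Mul(4, Add(299, Mul(2, -17, Pow(Add(7, -17, Mul(2, Pow(-17, 2))), -1), Add(22, -17)))) = Mul(4, Add(299, Mul(2, -17, Pow(Add(7, -17, Mul(2, 289)), -1), 5))) = Mul(4, Add(299, Mul(2, -17, Pow(Add(7, -17, 578), -1), 5))) = Mul(4, Add(299, Mul(2, -17, Pow(568, -1), 5))) = Mul(4, Add(299, Mul(2, -17, Rational(1, 568), 5))) = Mul(4, Add(299, Rational(-85, 284))) = Mul(4, Rational(84831, 284)) = Rational(84831, 71)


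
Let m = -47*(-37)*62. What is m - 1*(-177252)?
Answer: 285070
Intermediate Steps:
m = 107818 (m = 1739*62 = 107818)
m - 1*(-177252) = 107818 - 1*(-177252) = 107818 + 177252 = 285070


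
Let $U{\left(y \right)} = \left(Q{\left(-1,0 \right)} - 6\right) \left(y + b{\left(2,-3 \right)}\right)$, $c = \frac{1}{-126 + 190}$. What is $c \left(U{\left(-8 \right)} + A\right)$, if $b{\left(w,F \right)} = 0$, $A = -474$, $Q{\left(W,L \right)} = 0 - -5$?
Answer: $- \frac{233}{32} \approx -7.2813$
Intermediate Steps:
$Q{\left(W,L \right)} = 5$ ($Q{\left(W,L \right)} = 0 + 5 = 5$)
$c = \frac{1}{64} \approx 0.015625$
$U{\left(y \right)} = - y$ ($U{\left(y \right)} = \left(5 - 6\right) \left(y + 0\right) = - y$)
$c \left(U{\left(-8 \right)} + A\right) = \frac{\left(-1\right) \left(-8\right) - 474}{64} = \frac{8 - 474}{64} = \frac{1}{64} \left(-466\right) = - \frac{233}{32}$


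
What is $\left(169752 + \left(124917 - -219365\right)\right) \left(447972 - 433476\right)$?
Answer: $7451436864$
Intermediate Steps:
$\left(169752 + \left(124917 - -219365\right)\right) \left(447972 - 433476\right) = \left(169752 + \left(124917 + 219365\right)\right) 14496 = \left(169752 + 344282\right) 14496 = 514034 \cdot 14496 = 7451436864$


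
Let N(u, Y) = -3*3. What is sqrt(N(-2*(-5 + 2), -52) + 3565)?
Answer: 2*sqrt(889) ≈ 59.632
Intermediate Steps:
N(u, Y) = -9
sqrt(N(-2*(-5 + 2), -52) + 3565) = sqrt(-9 + 3565) = sqrt(3556) = 2*sqrt(889)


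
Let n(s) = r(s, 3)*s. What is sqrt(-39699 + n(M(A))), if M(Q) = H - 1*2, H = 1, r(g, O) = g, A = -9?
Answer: I*sqrt(39698) ≈ 199.24*I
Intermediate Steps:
M(Q) = -1 (M(Q) = 1 - 1*2 = 1 - 2 = -1)
n(s) = s**2 (n(s) = s*s = s**2)
sqrt(-39699 + n(M(A))) = sqrt(-39699 + (-1)**2) = sqrt(-39699 + 1) = sqrt(-39698) = I*sqrt(39698)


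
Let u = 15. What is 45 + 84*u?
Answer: 1305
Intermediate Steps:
45 + 84*u = 45 + 84*15 = 45 + 1260 = 1305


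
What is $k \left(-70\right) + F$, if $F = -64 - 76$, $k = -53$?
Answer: $3570$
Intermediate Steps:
$F = -140$
$k \left(-70\right) + F = \left(-53\right) \left(-70\right) - 140 = 3710 - 140 = 3570$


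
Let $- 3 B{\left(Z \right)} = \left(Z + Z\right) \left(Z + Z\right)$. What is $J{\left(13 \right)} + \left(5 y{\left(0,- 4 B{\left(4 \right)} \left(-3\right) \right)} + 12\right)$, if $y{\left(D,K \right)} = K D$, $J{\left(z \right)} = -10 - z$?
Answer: $-11$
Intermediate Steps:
$B{\left(Z \right)} = - \frac{4 Z^{2}}{3}$ ($B{\left(Z \right)} = - \frac{\left(Z + Z\right) \left(Z + Z\right)}{3} = - \frac{2 Z 2 Z}{3} = - \frac{4 Z^{2}}{3}$)
$y{\left(D,K \right)} = D K$
$J{\left(13 \right)} + \left(5 y{\left(0,- 4 B{\left(4 \right)} \left(-3\right) \right)} + 12\right) = \left(-10 - 13\right) + \left(5 \cdot 0 - 4 \left(- \frac{4 \cdot 4^{2}}{3}\right) \left(-3\right) + 12\right) = \left(-10 - 13\right) + \left(5 \cdot 0 - 4 \left(\left(- \frac{4}{3}\right) 16\right) \left(-3\right) + 12\right) = -23 + \left(5 \cdot 0 \left(-4\right) \left(- \frac{64}{3}\right) \left(-3\right) + 12\right) = -23 + \left(5 \cdot 0 \cdot \frac{256}{3} \left(-3\right) + 12\right) = -23 + \left(5 \cdot 0 \left(-256\right) + 12\right) = -23 + \left(5 \cdot 0 + 12\right) = -23 + \left(0 + 12\right) = -23 + 12 = -11$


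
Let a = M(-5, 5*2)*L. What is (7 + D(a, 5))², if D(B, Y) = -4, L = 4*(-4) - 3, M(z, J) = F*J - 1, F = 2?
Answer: 9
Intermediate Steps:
M(z, J) = -1 + 2*J (M(z, J) = 2*J - 1 = -1 + 2*J)
L = -19 (L = -16 - 3 = -19)
a = -361 (a = (-1 + 2*(5*2))*(-19) = (-1 + 2*10)*(-19) = (-1 + 20)*(-19) = 19*(-19) = -361)
(7 + D(a, 5))² = (7 - 4)² = 3² = 9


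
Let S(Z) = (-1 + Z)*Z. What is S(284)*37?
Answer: 2973764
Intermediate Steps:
S(Z) = Z*(-1 + Z)
S(284)*37 = (284*(-1 + 284))*37 = (284*283)*37 = 80372*37 = 2973764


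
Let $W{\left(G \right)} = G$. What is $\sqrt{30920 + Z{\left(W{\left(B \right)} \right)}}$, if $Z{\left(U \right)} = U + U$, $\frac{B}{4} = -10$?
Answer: $2 \sqrt{7710} \approx 175.61$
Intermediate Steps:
$B = -40$ ($B = 4 \left(-10\right) = -40$)
$Z{\left(U \right)} = 2 U$
$\sqrt{30920 + Z{\left(W{\left(B \right)} \right)}} = \sqrt{30920 + 2 \left(-40\right)} = \sqrt{30920 - 80} = \sqrt{30840} = 2 \sqrt{7710}$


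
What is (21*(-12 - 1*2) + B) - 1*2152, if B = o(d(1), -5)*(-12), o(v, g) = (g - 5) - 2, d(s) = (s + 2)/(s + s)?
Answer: -2302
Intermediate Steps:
d(s) = (2 + s)/(2*s) (d(s) = (2 + s)/((2*s)) = (2 + s)*(1/(2*s)) = (2 + s)/(2*s))
o(v, g) = -7 + g (o(v, g) = (-5 + g) - 2 = -7 + g)
B = 144 (B = (-7 - 5)*(-12) = -12*(-12) = 144)
(21*(-12 - 1*2) + B) - 1*2152 = (21*(-12 - 1*2) + 144) - 1*2152 = (21*(-12 - 2) + 144) - 2152 = (21*(-14) + 144) - 2152 = (-294 + 144) - 2152 = -150 - 2152 = -2302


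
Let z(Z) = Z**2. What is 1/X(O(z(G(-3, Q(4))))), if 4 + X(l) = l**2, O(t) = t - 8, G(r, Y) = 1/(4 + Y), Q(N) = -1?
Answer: 81/4717 ≈ 0.017172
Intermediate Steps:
O(t) = -8 + t
X(l) = -4 + l**2
1/X(O(z(G(-3, Q(4))))) = 1/(-4 + (-8 + (1/(4 - 1))**2)**2) = 1/(-4 + (-8 + (1/3)**2)**2) = 1/(-4 + (-8 + 1/9)**2) = 1/(-4 + (-71/9)**2) = 1/(-4 + 5041/81) = 1/(4717/81) = 81/4717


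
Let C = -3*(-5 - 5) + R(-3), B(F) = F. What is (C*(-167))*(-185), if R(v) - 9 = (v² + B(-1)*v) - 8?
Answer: 1328485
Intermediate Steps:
R(v) = 1 + v² - v (R(v) = 9 + ((v² - v) - 8) = 9 + (-8 + v² - v) = 1 + v² - v)
C = 43 (C = -3*(-5 - 5) + (1 + (-3)² - 1*(-3)) = -3*(-10) + (1 + 9 + 3) = 30 + 13 = 43)
(C*(-167))*(-185) = (43*(-167))*(-185) = -7181*(-185) = 1328485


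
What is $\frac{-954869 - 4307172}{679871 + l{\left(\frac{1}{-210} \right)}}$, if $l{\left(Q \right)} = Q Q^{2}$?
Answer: $- \frac{48731761701000}{6296285330999} \approx -7.7398$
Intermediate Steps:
$l{\left(Q \right)} = Q^{3}$
$\frac{-954869 - 4307172}{679871 + l{\left(\frac{1}{-210} \right)}} = \frac{-954869 - 4307172}{679871 + \left(\frac{1}{-210}\right)^{3}} = - \frac{5262041}{679871 + \left(- \frac{1}{210}\right)^{3}} = - \frac{5262041}{679871 - \frac{1}{9261000}} = - \frac{5262041}{\frac{6296285330999}{9261000}} = \left(-5262041\right) \frac{9261000}{6296285330999} = - \frac{48731761701000}{6296285330999}$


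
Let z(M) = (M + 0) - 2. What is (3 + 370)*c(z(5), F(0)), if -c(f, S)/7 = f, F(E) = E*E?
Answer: -7833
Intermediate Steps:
z(M) = -2 + M (z(M) = M - 2 = -2 + M)
F(E) = E²
c(f, S) = -7*f
(3 + 370)*c(z(5), F(0)) = (3 + 370)*(-7*(-2 + 5)) = 373*(-7*3) = 373*(-21) = -7833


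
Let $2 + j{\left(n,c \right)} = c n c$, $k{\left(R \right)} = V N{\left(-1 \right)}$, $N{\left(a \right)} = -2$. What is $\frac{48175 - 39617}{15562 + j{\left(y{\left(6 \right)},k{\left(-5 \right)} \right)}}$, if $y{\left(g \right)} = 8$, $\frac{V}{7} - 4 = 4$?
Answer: $\frac{4279}{57956} \approx 0.073832$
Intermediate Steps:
$V = 56$ ($V = 28 + 7 \cdot 4 = 28 + 28 = 56$)
$k{\left(R \right)} = -112$ ($k{\left(R \right)} = 56 \left(-2\right) = -112$)
$j{\left(n,c \right)} = -2 + n c^{2}$ ($j{\left(n,c \right)} = -2 + c n c = -2 + n c^{2}$)
$\frac{48175 - 39617}{15562 + j{\left(y{\left(6 \right)},k{\left(-5 \right)} \right)}} = \frac{48175 - 39617}{15562 - \left(2 - 8 \left(-112\right)^{2}\right)} = \frac{8558}{15562 + \left(-2 + 8 \cdot 12544\right)} = \frac{8558}{15562 + \left(-2 + 100352\right)} = \frac{8558}{15562 + 100350} = \frac{8558}{115912} = 8558 \cdot \frac{1}{115912} = \frac{4279}{57956}$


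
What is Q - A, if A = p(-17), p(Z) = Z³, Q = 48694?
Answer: 53607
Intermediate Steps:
A = -4913 (A = (-17)³ = -4913)
Q - A = 48694 - 1*(-4913) = 48694 + 4913 = 53607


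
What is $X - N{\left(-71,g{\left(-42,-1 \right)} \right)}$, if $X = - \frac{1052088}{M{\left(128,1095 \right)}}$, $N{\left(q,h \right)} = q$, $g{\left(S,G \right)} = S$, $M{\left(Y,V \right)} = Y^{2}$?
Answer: $\frac{13897}{2048} \approx 6.7856$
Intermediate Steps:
$X = - \frac{131511}{2048}$ ($X = - \frac{1052088}{128^{2}} = - \frac{1052088}{16384} = \left(-1052088\right) \frac{1}{16384} = - \frac{131511}{2048} \approx -64.214$)
$X - N{\left(-71,g{\left(-42,-1 \right)} \right)} = - \frac{131511}{2048} - -71 = - \frac{131511}{2048} + 71 = \frac{13897}{2048}$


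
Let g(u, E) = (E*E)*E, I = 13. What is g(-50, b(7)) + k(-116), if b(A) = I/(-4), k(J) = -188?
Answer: -14229/64 ≈ -222.33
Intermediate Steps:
b(A) = -13/4 (b(A) = 13/(-4) = 13*(-¼) = -13/4)
g(u, E) = E³ (g(u, E) = E²*E = E³)
g(-50, b(7)) + k(-116) = (-13/4)³ - 188 = -2197/64 - 188 = -14229/64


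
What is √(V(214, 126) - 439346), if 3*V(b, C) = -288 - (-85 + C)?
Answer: I*√3955101/3 ≈ 662.91*I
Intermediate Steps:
V(b, C) = -203/3 - C/3 (V(b, C) = (-288 - (-85 + C))/3 = (-288 + (85 - C))/3 = (-203 - C)/3 = -203/3 - C/3)
√(V(214, 126) - 439346) = √((-203/3 - ⅓*126) - 439346) = √((-203/3 - 42) - 439346) = √(-329/3 - 439346) = √(-1318367/3) = I*√3955101/3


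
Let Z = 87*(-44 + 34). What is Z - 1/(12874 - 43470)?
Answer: -26618519/30596 ≈ -870.00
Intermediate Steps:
Z = -870 (Z = 87*(-10) = -870)
Z - 1/(12874 - 43470) = -870 - 1/(12874 - 43470) = -870 - 1/(-30596) = -870 - 1*(-1/30596) = -870 + 1/30596 = -26618519/30596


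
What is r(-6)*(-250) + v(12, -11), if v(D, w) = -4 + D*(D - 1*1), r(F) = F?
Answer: 1628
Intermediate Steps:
v(D, w) = -4 + D*(-1 + D) (v(D, w) = -4 + D*(D - 1) = -4 + D*(-1 + D))
r(-6)*(-250) + v(12, -11) = -6*(-250) + (-4 + 12**2 - 1*12) = 1500 + (-4 + 144 - 12) = 1500 + 128 = 1628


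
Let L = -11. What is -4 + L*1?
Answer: -15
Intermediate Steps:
-4 + L*1 = -4 - 11*1 = -4 - 11 = -15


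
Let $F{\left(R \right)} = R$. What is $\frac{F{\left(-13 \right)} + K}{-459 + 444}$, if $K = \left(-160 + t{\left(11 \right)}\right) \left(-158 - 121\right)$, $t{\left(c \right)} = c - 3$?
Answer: $- \frac{8479}{3} \approx -2826.3$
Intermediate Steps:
$t{\left(c \right)} = -3 + c$
$K = 42408$ ($K = \left(-160 + \left(-3 + 11\right)\right) \left(-158 - 121\right) = \left(-160 + 8\right) \left(-279\right) = \left(-152\right) \left(-279\right) = 42408$)
$\frac{F{\left(-13 \right)} + K}{-459 + 444} = \frac{-13 + 42408}{-459 + 444} = \frac{42395}{-15} = 42395 \left(- \frac{1}{15}\right) = - \frac{8479}{3}$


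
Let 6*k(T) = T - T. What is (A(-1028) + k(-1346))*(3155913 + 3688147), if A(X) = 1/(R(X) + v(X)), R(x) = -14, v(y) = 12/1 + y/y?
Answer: -6844060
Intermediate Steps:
v(y) = 13 (v(y) = 12*1 + 1 = 12 + 1 = 13)
k(T) = 0 (k(T) = (T - T)/6 = (⅙)*0 = 0)
A(X) = -1 (A(X) = 1/(-14 + 13) = 1/(-1) = -1)
(A(-1028) + k(-1346))*(3155913 + 3688147) = (-1 + 0)*(3155913 + 3688147) = -1*6844060 = -6844060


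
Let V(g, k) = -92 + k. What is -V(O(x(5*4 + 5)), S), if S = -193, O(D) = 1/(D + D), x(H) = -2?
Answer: 285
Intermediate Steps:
O(D) = 1/(2*D)
-V(O(x(5*4 + 5)), S) = -(-92 - 193) = -1*(-285) = 285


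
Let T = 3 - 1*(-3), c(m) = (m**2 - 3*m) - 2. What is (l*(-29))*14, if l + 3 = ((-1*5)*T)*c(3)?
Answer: -23142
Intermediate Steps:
c(m) = -2 + m**2 - 3*m
T = 6 (T = 3 + 3 = 6)
l = 57 (l = -3 + (-1*5*6)*(-2 + 3**2 - 3*3) = -3 + (-5*6)*(-2 + 9 - 9) = -3 - 30*(-2) = -3 + 60 = 57)
(l*(-29))*14 = (57*(-29))*14 = -1653*14 = -23142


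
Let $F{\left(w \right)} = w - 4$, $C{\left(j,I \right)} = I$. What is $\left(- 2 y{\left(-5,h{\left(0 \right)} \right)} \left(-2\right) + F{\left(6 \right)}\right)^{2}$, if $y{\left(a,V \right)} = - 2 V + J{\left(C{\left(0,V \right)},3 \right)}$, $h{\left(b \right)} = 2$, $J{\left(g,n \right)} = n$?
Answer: $4$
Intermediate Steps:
$y{\left(a,V \right)} = 3 - 2 V$ ($y{\left(a,V \right)} = - 2 V + 3 = 3 - 2 V$)
$F{\left(w \right)} = -4 + w$
$\left(- 2 y{\left(-5,h{\left(0 \right)} \right)} \left(-2\right) + F{\left(6 \right)}\right)^{2} = \left(- 2 \left(3 - 4\right) \left(-2\right) + \left(-4 + 6\right)\right)^{2} = \left(- 2 \left(3 - 4\right) \left(-2\right) + 2\right)^{2} = \left(\left(-2\right) \left(-1\right) \left(-2\right) + 2\right)^{2} = \left(2 \left(-2\right) + 2\right)^{2} = \left(-4 + 2\right)^{2} = \left(-2\right)^{2} = 4$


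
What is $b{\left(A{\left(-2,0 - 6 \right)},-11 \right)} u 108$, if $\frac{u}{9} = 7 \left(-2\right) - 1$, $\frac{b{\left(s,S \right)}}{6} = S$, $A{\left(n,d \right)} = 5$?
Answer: $962280$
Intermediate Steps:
$b{\left(s,S \right)} = 6 S$
$u = -135$ ($u = 9 \left(7 \left(-2\right) - 1\right) = 9 \left(-14 - 1\right) = 9 \left(-15\right) = -135$)
$b{\left(A{\left(-2,0 - 6 \right)},-11 \right)} u 108 = 6 \left(-11\right) \left(-135\right) 108 = \left(-66\right) \left(-135\right) 108 = 8910 \cdot 108 = 962280$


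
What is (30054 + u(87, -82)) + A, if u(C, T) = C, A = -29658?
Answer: 483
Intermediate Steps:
(30054 + u(87, -82)) + A = (30054 + 87) - 29658 = 30141 - 29658 = 483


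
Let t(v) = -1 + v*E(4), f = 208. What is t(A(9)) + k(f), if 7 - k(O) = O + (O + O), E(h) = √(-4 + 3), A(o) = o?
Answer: -618 + 9*I ≈ -618.0 + 9.0*I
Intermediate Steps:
E(h) = I (E(h) = √(-1) = I)
k(O) = 7 - 3*O (k(O) = 7 - (O + (O + O)) = 7 - (O + 2*O) = 7 - 3*O)
t(v) = -1 + I*v (t(v) = -1 + v*I = -1 + I*v)
t(A(9)) + k(f) = (-1 + I*9) + (7 - 3*208) = (-1 + 9*I) + (7 - 624) = (-1 + 9*I) - 617 = -618 + 9*I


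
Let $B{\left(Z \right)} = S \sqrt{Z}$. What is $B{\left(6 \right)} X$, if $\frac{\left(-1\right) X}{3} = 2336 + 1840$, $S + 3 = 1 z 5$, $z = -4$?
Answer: $288144 \sqrt{6} \approx 7.0581 \cdot 10^{5}$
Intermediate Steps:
$S = -23$ ($S = -3 + 1 \left(-4\right) 5 = -3 - 20 = -23$)
$X = -12528$ ($X = - 3 \left(2336 + 1840\right) = \left(-3\right) 4176 = -12528$)
$B{\left(Z \right)} = - 23 \sqrt{Z}$
$B{\left(6 \right)} X = - 23 \sqrt{6} \left(-12528\right) = 288144 \sqrt{6}$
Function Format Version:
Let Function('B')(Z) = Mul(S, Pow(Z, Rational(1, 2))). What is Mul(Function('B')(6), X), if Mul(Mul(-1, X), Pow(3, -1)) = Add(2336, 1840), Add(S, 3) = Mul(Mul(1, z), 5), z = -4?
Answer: Mul(288144, Pow(6, Rational(1, 2))) ≈ 7.0581e+5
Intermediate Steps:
S = -23 (S = Add(-3, Mul(Mul(1, -4), 5)) = Add(-3, Mul(-4, 5)) = Add(-3, -20) = -23)
X = -12528 (X = Mul(-3, Add(2336, 1840)) = Mul(-3, 4176) = -12528)
Function('B')(Z) = Mul(-23, Pow(Z, Rational(1, 2)))
Mul(Function('B')(6), X) = Mul(Mul(-23, Pow(6, Rational(1, 2))), -12528) = Mul(288144, Pow(6, Rational(1, 2)))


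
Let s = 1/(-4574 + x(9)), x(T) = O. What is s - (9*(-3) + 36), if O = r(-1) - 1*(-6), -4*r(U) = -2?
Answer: -82217/9135 ≈ -9.0002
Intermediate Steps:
r(U) = ½ (r(U) = -¼*(-2) = ½)
O = 13/2 (O = ½ - 1*(-6) = ½ + 6 = 13/2 ≈ 6.5000)
x(T) = 13/2
s = -2/9135 (s = 1/(-4574 + 13/2) = 1/(-9135/2) = -2/9135 ≈ -0.00021894)
s - (9*(-3) + 36) = -2/9135 - (9*(-3) + 36) = -2/9135 - (-27 + 36) = -2/9135 - 1*9 = -2/9135 - 9 = -82217/9135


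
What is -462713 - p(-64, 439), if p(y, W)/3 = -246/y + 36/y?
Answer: -14807131/32 ≈ -4.6272e+5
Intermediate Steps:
p(y, W) = -630/y (p(y, W) = 3*(-246/y + 36/y) = 3*(-210/y) = -630/y)
-462713 - p(-64, 439) = -462713 - (-630)/(-64) = -462713 - (-630)*(-1)/64 = -462713 - 1*315/32 = -462713 - 315/32 = -14807131/32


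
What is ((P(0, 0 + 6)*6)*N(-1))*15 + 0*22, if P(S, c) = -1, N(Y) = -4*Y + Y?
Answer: -270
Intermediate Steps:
N(Y) = -3*Y
((P(0, 0 + 6)*6)*N(-1))*15 + 0*22 = ((-1*6)*(-3*(-1)))*15 + 0*22 = -6*3*15 + 0 = -18*15 + 0 = -270 + 0 = -270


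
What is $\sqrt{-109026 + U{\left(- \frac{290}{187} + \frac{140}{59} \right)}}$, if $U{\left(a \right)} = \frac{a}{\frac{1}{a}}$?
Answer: $\frac{19 i \sqrt{36762701774}}{11033} \approx 330.19 i$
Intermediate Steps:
$U{\left(a \right)} = a^{2}$ ($U{\left(a \right)} = a a = a^{2}$)
$\sqrt{-109026 + U{\left(- \frac{290}{187} + \frac{140}{59} \right)}} = \sqrt{-109026 + \left(- \frac{290}{187} + \frac{140}{59}\right)^{2}} = \sqrt{-109026 + \left(\frac{9070}{11033}\right)^{2}} = \sqrt{-109026 + \frac{82264900}{121727089}} = \sqrt{- \frac{13271335340414}{121727089}} = \frac{19 i \sqrt{36762701774}}{11033}$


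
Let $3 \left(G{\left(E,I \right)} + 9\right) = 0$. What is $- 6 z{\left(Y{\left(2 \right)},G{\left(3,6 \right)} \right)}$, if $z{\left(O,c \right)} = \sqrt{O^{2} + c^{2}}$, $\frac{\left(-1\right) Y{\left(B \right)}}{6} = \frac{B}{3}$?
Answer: $- 6 \sqrt{97} \approx -59.093$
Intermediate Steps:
$G{\left(E,I \right)} = -9$ ($G{\left(E,I \right)} = -9 + \frac{1}{3} \cdot 0 = -9 + 0 = -9$)
$Y{\left(B \right)} = - 2 B$ ($Y{\left(B \right)} = - 6 \frac{B}{3} = - 2 B$)
$- 6 z{\left(Y{\left(2 \right)},G{\left(3,6 \right)} \right)} = - 6 \sqrt{\left(\left(-2\right) 2\right)^{2} + \left(-9\right)^{2}} = - 6 \sqrt{\left(-4\right)^{2} + 81} = - 6 \sqrt{16 + 81} = - 6 \sqrt{97}$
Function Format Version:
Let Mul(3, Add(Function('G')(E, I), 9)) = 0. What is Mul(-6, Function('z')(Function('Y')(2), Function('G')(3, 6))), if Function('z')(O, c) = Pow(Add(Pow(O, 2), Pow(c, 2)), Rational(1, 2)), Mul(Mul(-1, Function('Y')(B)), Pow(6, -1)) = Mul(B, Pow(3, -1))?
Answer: Mul(-6, Pow(97, Rational(1, 2))) ≈ -59.093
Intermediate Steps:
Function('G')(E, I) = -9 (Function('G')(E, I) = Add(-9, Mul(Rational(1, 3), 0)) = Add(-9, 0) = -9)
Function('Y')(B) = Mul(-2, B) (Function('Y')(B) = Mul(-6, Mul(B, Pow(3, -1))) = Mul(-6, Mul(B, Rational(1, 3))) = Mul(-6, Mul(Rational(1, 3), B)) = Mul(-2, B))
Mul(-6, Function('z')(Function('Y')(2), Function('G')(3, 6))) = Mul(-6, Pow(Add(Pow(Mul(-2, 2), 2), Pow(-9, 2)), Rational(1, 2))) = Mul(-6, Pow(Add(Pow(-4, 2), 81), Rational(1, 2))) = Mul(-6, Pow(Add(16, 81), Rational(1, 2))) = Mul(-6, Pow(97, Rational(1, 2)))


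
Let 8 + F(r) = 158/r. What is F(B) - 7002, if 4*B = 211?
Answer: -1478478/211 ≈ -7007.0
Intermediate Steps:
B = 211/4 (B = (1/4)*211 = 211/4 ≈ 52.750)
F(r) = -8 + 158/r
F(B) - 7002 = (-8 + 158/(211/4)) - 7002 = (-8 + 158*(4/211)) - 7002 = (-8 + 632/211) - 7002 = -1056/211 - 7002 = -1478478/211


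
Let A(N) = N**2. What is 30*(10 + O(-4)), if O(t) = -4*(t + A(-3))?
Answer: -300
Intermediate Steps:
O(t) = -36 - 4*t (O(t) = -4*(t + (-3)**2) = -4*(t + 9) = -4*(9 + t) = -36 - 4*t)
30*(10 + O(-4)) = 30*(10 + (-36 - 4*(-4))) = 30*(10 + (-36 + 16)) = 30*(10 - 20) = 30*(-10) = -300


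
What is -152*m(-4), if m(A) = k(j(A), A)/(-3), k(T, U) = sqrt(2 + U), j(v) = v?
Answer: 152*I*sqrt(2)/3 ≈ 71.653*I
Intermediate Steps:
m(A) = -sqrt(2 + A)/3 (m(A) = sqrt(2 + A)/(-3) = sqrt(2 + A)*(-1/3) = -sqrt(2 + A)/3)
-152*m(-4) = -(-152)*sqrt(2 - 4)/3 = -(-152)*sqrt(-2)/3 = -(-152)*I*sqrt(2)/3 = 152*I*sqrt(2)/3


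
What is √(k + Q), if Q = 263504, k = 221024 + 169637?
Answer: 3*√72685 ≈ 808.80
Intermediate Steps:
k = 390661
√(k + Q) = √(390661 + 263504) = √654165 = 3*√72685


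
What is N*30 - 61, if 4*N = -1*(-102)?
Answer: 704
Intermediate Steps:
N = 51/2 (N = (-1*(-102))/4 = (1/4)*102 = 51/2 ≈ 25.500)
N*30 - 61 = (51/2)*30 - 61 = 765 - 61 = 704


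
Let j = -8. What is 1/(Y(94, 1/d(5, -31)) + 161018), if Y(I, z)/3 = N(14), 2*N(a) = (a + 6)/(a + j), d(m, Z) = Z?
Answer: 1/161023 ≈ 6.2103e-6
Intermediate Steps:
N(a) = (6 + a)/(2*(-8 + a)) (N(a) = ((a + 6)/(a - 8))/2 = ((6 + a)/(-8 + a))/2 = (6 + a)/(2*(-8 + a)))
Y(I, z) = 5 (Y(I, z) = 3*((6 + 14)/(2*(-8 + 14))) = 3*((½)*20/6) = 3*((½)*(⅙)*20) = 3*(5/3) = 5)
1/(Y(94, 1/d(5, -31)) + 161018) = 1/(5 + 161018) = 1/161023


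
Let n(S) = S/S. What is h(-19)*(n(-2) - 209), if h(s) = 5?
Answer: -1040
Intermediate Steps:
n(S) = 1
h(-19)*(n(-2) - 209) = 5*(1 - 209) = 5*(-208) = -1040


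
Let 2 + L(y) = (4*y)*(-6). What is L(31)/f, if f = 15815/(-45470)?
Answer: 6784124/3163 ≈ 2144.8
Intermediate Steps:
L(y) = -2 - 24*y (L(y) = -2 + (4*y)*(-6) = -2 - 24*y)
f = -3163/9094 (f = 15815*(-1/45470) = -3163/9094 ≈ -0.34781)
L(31)/f = (-2 - 24*31)/(-3163/9094) = (-2 - 744)*(-9094/3163) = -746*(-9094/3163) = 6784124/3163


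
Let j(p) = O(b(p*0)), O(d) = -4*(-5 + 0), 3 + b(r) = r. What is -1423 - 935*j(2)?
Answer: -20123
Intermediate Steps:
b(r) = -3 + r
O(d) = 20 (O(d) = -4*(-5) = 20)
j(p) = 20
-1423 - 935*j(2) = -1423 - 935*20 = -1423 - 18700 = -20123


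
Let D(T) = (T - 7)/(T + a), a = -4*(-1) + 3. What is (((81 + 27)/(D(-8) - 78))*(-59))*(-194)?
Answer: -137352/7 ≈ -19622.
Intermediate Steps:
a = 7 (a = 4 + 3 = 7)
D(T) = (-7 + T)/(7 + T) (D(T) = (T - 7)/(T + 7) = (-7 + T)/(7 + T))
(((81 + 27)/(D(-8) - 78))*(-59))*(-194) = (((81 + 27)/((-7 - 8)/(7 - 8) - 78))*(-59))*(-194) = ((108/(-15/(-1) - 78))*(-59))*(-194) = ((108/(-1*(-15) - 78))*(-59))*(-194) = ((108/(15 - 78))*(-59))*(-194) = ((108/(-63))*(-59))*(-194) = ((108*(-1/63))*(-59))*(-194) = -12/7*(-59)*(-194) = (708/7)*(-194) = -137352/7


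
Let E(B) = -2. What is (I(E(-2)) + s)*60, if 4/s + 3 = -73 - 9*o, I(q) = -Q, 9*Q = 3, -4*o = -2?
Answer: -3700/161 ≈ -22.981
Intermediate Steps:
o = ½ (o = -¼*(-2) = ½ ≈ 0.50000)
Q = ⅓ (Q = (⅑)*3 = ⅓ ≈ 0.33333)
I(q) = -⅓ (I(q) = -1*⅓ = -⅓)
s = -8/161 (s = 4/(-3 + (-73 - 9*½)) = 4/(-3 + (-73 - 9/2)) = 4/(-3 - 155/2) = 4/(-161/2) = 4*(-2/161) = -8/161 ≈ -0.049689)
(I(E(-2)) + s)*60 = (-⅓ - 8/161)*60 = -185/483*60 = -3700/161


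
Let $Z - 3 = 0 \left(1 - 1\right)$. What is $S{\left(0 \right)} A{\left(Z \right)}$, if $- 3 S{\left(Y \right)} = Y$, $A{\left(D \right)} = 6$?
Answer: $0$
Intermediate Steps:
$Z = 3$ ($Z = 3 + 0 \left(1 - 1\right) = 3 + 0 \cdot 0 = 3 + 0 = 3$)
$S{\left(Y \right)} = - \frac{Y}{3}$
$S{\left(0 \right)} A{\left(Z \right)} = \left(- \frac{1}{3}\right) 0 \cdot 6 = 0 \cdot 6 = 0$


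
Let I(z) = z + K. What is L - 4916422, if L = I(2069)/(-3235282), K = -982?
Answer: -15906011602091/3235282 ≈ -4.9164e+6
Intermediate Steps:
I(z) = -982 + z (I(z) = z - 982 = -982 + z)
L = -1087/3235282 (L = (-982 + 2069)/(-3235282) = 1087*(-1/3235282) = -1087/3235282 ≈ -0.00033598)
L - 4916422 = -1087/3235282 - 4916422 = -15906011602091/3235282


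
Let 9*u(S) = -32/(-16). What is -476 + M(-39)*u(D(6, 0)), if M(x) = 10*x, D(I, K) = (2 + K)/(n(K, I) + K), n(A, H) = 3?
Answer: -1688/3 ≈ -562.67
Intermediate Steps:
D(I, K) = (2 + K)/(3 + K)
u(S) = 2/9 (u(S) = (-32/(-16))/9 = (-32*(-1/16))/9 = (⅑)*2 = 2/9)
-476 + M(-39)*u(D(6, 0)) = -476 + (10*(-39))*(2/9) = -476 - 390*2/9 = -476 - 260/3 = -1688/3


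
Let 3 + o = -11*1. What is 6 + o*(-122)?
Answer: 1714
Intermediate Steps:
o = -14 (o = -3 - 11*1 = -3 - 11 = -14)
6 + o*(-122) = 6 - 14*(-122) = 6 + 1708 = 1714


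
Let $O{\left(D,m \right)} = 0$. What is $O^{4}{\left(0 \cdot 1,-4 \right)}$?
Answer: $0$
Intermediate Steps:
$O^{4}{\left(0 \cdot 1,-4 \right)} = 0^{4} = 0$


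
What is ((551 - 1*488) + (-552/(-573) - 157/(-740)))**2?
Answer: 82275185701489/19976995600 ≈ 4118.5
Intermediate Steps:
((551 - 1*488) + (-552/(-573) - 157/(-740)))**2 = ((551 - 488) + (-552*(-1/573) - 157*(-1/740)))**2 = (63 + (184/191 + 157/740))**2 = (63 + 166147/141340)**2 = (9070567/141340)**2 = 82275185701489/19976995600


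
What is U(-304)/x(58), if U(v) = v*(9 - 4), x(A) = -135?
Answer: 304/27 ≈ 11.259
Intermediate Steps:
U(v) = 5*v (U(v) = v*5 = 5*v)
U(-304)/x(58) = (5*(-304))/(-135) = -1520*(-1/135) = 304/27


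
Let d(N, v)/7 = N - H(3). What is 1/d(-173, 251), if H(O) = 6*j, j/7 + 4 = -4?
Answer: 1/1141 ≈ 0.00087642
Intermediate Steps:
j = -56 (j = -28 + 7*(-4) = -28 - 28 = -56)
H(O) = -336 (H(O) = 6*(-56) = -336)
d(N, v) = 2352 + 7*N (d(N, v) = 7*(N - 1*(-336)) = 7*(N + 336) = 7*(336 + N) = 2352 + 7*N)
1/d(-173, 251) = 1/(2352 + 7*(-173)) = 1/(2352 - 1211) = 1/1141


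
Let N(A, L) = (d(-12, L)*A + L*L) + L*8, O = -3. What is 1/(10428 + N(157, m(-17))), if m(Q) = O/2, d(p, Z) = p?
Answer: 4/34137 ≈ 0.00011717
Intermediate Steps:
m(Q) = -3/2
N(A, L) = L² - 12*A + 8*L (N(A, L) = (-12*A + L*L) + L*8 = (-12*A + L²) + 8*L = (L² - 12*A) + 8*L = L² - 12*A + 8*L)
1/(10428 + N(157, m(-17))) = 1/(10428 + ((-3/2)² - 12*157 + 8*(-3/2))) = 1/(10428 + (9/4 - 1884 - 12)) = 1/(10428 - 7575/4) = 1/(34137/4) = 4/34137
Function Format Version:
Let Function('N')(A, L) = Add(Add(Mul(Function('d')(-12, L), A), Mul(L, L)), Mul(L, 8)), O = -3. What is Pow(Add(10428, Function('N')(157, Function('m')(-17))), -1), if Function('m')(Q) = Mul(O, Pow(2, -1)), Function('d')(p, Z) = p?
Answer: Rational(4, 34137) ≈ 0.00011717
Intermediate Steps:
Function('m')(Q) = Rational(-3, 2) (Function('m')(Q) = Mul(-3, Pow(2, -1)) = Mul(-3, Rational(1, 2)) = Rational(-3, 2))
Function('N')(A, L) = Add(Pow(L, 2), Mul(-12, A), Mul(8, L)) (Function('N')(A, L) = Add(Add(Mul(-12, A), Mul(L, L)), Mul(L, 8)) = Add(Add(Mul(-12, A), Pow(L, 2)), Mul(8, L)) = Add(Add(Pow(L, 2), Mul(-12, A)), Mul(8, L)) = Add(Pow(L, 2), Mul(-12, A), Mul(8, L)))
Pow(Add(10428, Function('N')(157, Function('m')(-17))), -1) = Pow(Add(10428, Add(Pow(Rational(-3, 2), 2), Mul(-12, 157), Mul(8, Rational(-3, 2)))), -1) = Pow(Add(10428, Add(Rational(9, 4), -1884, -12)), -1) = Pow(Add(10428, Rational(-7575, 4)), -1) = Pow(Rational(34137, 4), -1) = Rational(4, 34137)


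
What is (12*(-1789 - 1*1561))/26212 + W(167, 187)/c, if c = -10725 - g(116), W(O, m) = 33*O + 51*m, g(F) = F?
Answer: -207561594/71041073 ≈ -2.9217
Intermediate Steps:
c = -10841 (c = -10725 - 1*116 = -10725 - 116 = -10841)
(12*(-1789 - 1*1561))/26212 + W(167, 187)/c = (12*(-1789 - 1*1561))/26212 + (33*167 + 51*187)/(-10841) = (12*(-1789 - 1561))*(1/26212) + (5511 + 9537)*(-1/10841) = (12*(-3350))*(1/26212) + 15048*(-1/10841) = -40200*1/26212 - 15048/10841 = -10050/6553 - 15048/10841 = -207561594/71041073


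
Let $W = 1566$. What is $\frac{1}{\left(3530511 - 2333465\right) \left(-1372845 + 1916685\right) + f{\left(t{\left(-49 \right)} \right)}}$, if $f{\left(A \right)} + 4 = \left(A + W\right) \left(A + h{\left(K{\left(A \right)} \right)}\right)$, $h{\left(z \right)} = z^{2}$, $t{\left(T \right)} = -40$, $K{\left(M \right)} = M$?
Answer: $\frac{1}{651003877196} \approx 1.5361 \cdot 10^{-12}$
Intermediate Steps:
$f{\left(A \right)} = -4 + \left(1566 + A\right) \left(A + A^{2}\right)$ ($f{\left(A \right)} = -4 + \left(A + 1566\right) \left(A + A^{2}\right) = -4 + \left(1566 + A\right) \left(A + A^{2}\right)$)
$\frac{1}{\left(3530511 - 2333465\right) \left(-1372845 + 1916685\right) + f{\left(t{\left(-49 \right)} \right)}} = \frac{1}{\left(3530511 - 2333465\right) \left(-1372845 + 1916685\right) + \left(-4 + \left(-40\right)^{3} + 1566 \left(-40\right) + 1567 \left(-40\right)^{2}\right)} = \frac{1}{1197046 \cdot 543840 - -2380556} = \frac{1}{651001496640 - -2380556} = \frac{1}{651001496640 + 2380556} = \frac{1}{651003877196}$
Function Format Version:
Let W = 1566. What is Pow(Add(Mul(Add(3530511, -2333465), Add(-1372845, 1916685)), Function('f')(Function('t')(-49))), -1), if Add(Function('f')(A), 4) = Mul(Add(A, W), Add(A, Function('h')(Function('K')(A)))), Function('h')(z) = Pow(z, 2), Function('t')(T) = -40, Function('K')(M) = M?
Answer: Rational(1, 651003877196) ≈ 1.5361e-12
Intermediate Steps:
Function('f')(A) = Add(-4, Mul(Add(1566, A), Add(A, Pow(A, 2)))) (Function('f')(A) = Add(-4, Mul(Add(A, 1566), Add(A, Pow(A, 2)))) = Add(-4, Mul(Add(1566, A), Add(A, Pow(A, 2)))))
Pow(Add(Mul(Add(3530511, -2333465), Add(-1372845, 1916685)), Function('f')(Function('t')(-49))), -1) = Pow(Add(Mul(Add(3530511, -2333465), Add(-1372845, 1916685)), Add(-4, Pow(-40, 3), Mul(1566, -40), Mul(1567, Pow(-40, 2)))), -1) = Pow(Add(Mul(1197046, 543840), Add(-4, -64000, -62640, Mul(1567, 1600))), -1) = Pow(Add(651001496640, Add(-4, -64000, -62640, 2507200)), -1) = Pow(Add(651001496640, 2380556), -1) = Pow(651003877196, -1) = Rational(1, 651003877196)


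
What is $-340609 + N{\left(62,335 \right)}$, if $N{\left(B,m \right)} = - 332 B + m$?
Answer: $-360858$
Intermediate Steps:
$N{\left(B,m \right)} = m - 332 B$
$-340609 + N{\left(62,335 \right)} = -340609 + \left(335 - 20584\right) = -340609 - 20249 = -360858$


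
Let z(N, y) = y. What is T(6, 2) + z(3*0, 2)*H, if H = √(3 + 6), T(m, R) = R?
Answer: 8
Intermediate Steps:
H = 3 (H = √9 = 3)
T(6, 2) + z(3*0, 2)*H = 2 + 2*3 = 2 + 6 = 8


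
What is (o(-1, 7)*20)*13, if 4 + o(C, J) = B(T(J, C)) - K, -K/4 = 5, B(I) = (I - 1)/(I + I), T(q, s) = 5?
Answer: 4264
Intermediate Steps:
B(I) = (-1 + I)/(2*I) (B(I) = (-1 + I)/((2*I)) = (-1 + I)*(1/(2*I)) = (-1 + I)/(2*I))
K = -20 (K = -4*5 = -20)
o(C, J) = 82/5 (o(C, J) = -4 + ((½)*(-1 + 5)/5 - 1*(-20)) = -4 + ((½)*(⅕)*4 + 20) = -4 + (⅖ + 20) = -4 + 102/5 = 82/5)
(o(-1, 7)*20)*13 = ((82/5)*20)*13 = 328*13 = 4264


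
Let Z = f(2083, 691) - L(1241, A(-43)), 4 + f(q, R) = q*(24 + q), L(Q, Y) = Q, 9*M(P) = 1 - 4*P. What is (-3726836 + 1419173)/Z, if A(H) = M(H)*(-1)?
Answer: -2307663/4387636 ≈ -0.52595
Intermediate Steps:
M(P) = ⅑ - 4*P/9 (M(P) = (1 - 4*P)/9 = ⅑ - 4*P/9)
A(H) = -⅑ + 4*H/9 (A(H) = (⅑ - 4*H/9)*(-1) = -⅑ + 4*H/9)
f(q, R) = -4 + q*(24 + q)
Z = 4387636 (Z = (-4 + 2083² + 24*2083) - 1*1241 = (-4 + 4338889 + 49992) - 1241 = 4388877 - 1241 = 4387636)
(-3726836 + 1419173)/Z = (-3726836 + 1419173)/4387636 = -2307663*1/4387636 = -2307663/4387636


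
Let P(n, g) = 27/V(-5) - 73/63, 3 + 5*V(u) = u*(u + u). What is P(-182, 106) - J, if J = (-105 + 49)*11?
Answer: 1829050/2961 ≈ 617.71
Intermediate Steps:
V(u) = -⅗ + 2*u²/5 (V(u) = -⅗ + (u*(u + u))/5 = -⅗ + (u*(2*u))/5 = -⅗ + (2*u²)/5 = -⅗ + 2*u²/5)
P(n, g) = 5074/2961 (P(n, g) = 27/(-⅗ + (⅖)*(-5)²) - 73/63 = 27/(-⅗ + (⅖)*25) - 73*1/63 = 27/(-⅗ + 10) - 73/63 = 27/(47/5) - 73/63 = 27*(5/47) - 73/63 = 135/47 - 73/63 = 5074/2961)
J = -616 (J = -56*11 = -616)
P(-182, 106) - J = 5074/2961 - 1*(-616) = 5074/2961 + 616 = 1829050/2961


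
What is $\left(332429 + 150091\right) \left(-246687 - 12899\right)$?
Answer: $-125255436720$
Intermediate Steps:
$\left(332429 + 150091\right) \left(-246687 - 12899\right) = 482520 \left(-259586\right) = -125255436720$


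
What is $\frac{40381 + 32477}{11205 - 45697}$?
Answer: $- \frac{36429}{17246} \approx -2.1123$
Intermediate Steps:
$\frac{40381 + 32477}{11205 - 45697} = \frac{72858}{-34492} = 72858 \left(- \frac{1}{34492}\right) = - \frac{36429}{17246}$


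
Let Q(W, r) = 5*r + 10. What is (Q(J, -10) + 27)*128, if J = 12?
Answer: -1664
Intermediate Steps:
Q(W, r) = 10 + 5*r
(Q(J, -10) + 27)*128 = ((10 + 5*(-10)) + 27)*128 = ((10 - 50) + 27)*128 = (-40 + 27)*128 = -13*128 = -1664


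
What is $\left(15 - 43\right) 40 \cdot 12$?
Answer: $-13440$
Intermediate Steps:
$\left(15 - 43\right) 40 \cdot 12 = \left(-28\right) 40 \cdot 12 = \left(-1120\right) 12 = -13440$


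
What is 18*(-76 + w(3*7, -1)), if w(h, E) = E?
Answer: -1386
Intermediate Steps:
18*(-76 + w(3*7, -1)) = 18*(-76 - 1) = 18*(-77) = -1386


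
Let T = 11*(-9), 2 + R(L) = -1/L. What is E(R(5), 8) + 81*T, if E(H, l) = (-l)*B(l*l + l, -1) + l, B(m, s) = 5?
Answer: -8051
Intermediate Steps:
R(L) = -2 - 1/L
E(H, l) = -4*l (E(H, l) = -l*5 + l = -5*l + l = -4*l)
T = -99
E(R(5), 8) + 81*T = -4*8 + 81*(-99) = -32 - 8019 = -8051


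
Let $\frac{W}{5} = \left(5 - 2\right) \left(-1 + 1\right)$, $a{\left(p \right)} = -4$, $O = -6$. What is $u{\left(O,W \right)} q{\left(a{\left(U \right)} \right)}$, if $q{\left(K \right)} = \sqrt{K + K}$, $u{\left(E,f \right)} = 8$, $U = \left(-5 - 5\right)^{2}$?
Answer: $16 i \sqrt{2} \approx 22.627 i$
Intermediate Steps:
$U = 100$ ($U = \left(-10\right)^{2} = 100$)
$W = 0$ ($W = 5 \left(5 - 2\right) \left(-1 + 1\right) = 5 \cdot 3 \cdot 0 = 5 \cdot 0 = 0$)
$q{\left(K \right)} = \sqrt{2} \sqrt{K}$ ($q{\left(K \right)} = \sqrt{2 K} = \sqrt{2} \sqrt{K}$)
$u{\left(O,W \right)} q{\left(a{\left(U \right)} \right)} = 8 \sqrt{2} \sqrt{-4} = 8 \sqrt{2} \cdot 2 i = 8 \cdot 2 i \sqrt{2} = 16 i \sqrt{2}$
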